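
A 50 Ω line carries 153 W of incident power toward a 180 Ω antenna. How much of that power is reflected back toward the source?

Γ = (180 − 50)/(180 + 50) = 0.565
|Γ|² = 0.319
P_refl = |Γ|²·P_inc = 48.9 W, P_del = (1 − |Γ|²)·P_inc = 104 W

P_reflected ≈ 48.9 W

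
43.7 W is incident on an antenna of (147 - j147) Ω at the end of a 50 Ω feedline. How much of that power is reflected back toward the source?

|Γ| = |(97 − j147)/(197 − j147)| = 0.717
|Γ|² = 0.513
P_refl = |Γ|²·P_inc = 22.4 W, P_del = (1 − |Γ|²)·P_inc = 21.3 W

P_reflected ≈ 22.4 W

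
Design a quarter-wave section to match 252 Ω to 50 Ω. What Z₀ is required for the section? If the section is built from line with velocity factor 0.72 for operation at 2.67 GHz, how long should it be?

Z_qwt ≈ 112 Ω; length ≈ 2.02 cm

Z_qwt = √(Z_0·R_L) = √(50 × 252) = √12600
λ = 0.72·c/f = 0.0809 m, so l = λ/4 = 0.0202 m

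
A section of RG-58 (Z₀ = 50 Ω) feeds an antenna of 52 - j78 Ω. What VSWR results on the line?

VSWR ≈ 4.1

Γ = (Z_L − Z_0)/(Z_L + Z_0) = (2 − j78)/(102 − j78)
|Γ| = 78/128 = 0.608
VSWR = (1 + |Γ|)/(1 − |Γ|) = 1.61/0.392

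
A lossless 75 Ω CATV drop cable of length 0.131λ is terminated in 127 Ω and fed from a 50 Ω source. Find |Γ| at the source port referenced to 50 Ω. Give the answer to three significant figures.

βl = 2π × 0.131 = 47.2°
tan(βl) = 1.08
Z_in = Z_0·(Z_L + jZ_0·tanβl)/(Z_0 + jZ_L·tanβl) = 63.4 − j34.8 Ω
Γ_s = (Z_in − Z_s)/(Z_in + Z_s) = (13.4 − j34.8)/(113 − j34.8), |Γ_s| = 0.315

|Γ| ≈ 0.315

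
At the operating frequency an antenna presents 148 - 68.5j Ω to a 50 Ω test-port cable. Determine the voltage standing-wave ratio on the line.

Γ = (Z_L − Z_0)/(Z_L + Z_0) = (98 − j68.5)/(198 − j68.5)
|Γ| = 120/210 = 0.571
VSWR = (1 + |Γ|)/(1 − |Γ|) = 1.57/0.429

VSWR ≈ 3.66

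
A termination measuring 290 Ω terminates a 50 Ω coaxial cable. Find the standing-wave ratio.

VSWR ≈ 5.8

For a purely resistive load, VSWR = R_L/Z_0 or Z_0/R_L (whichever > 1) = 290/50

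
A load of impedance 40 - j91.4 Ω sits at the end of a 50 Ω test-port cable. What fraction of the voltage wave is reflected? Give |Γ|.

|Γ| ≈ 0.717

Γ = (Z_L − Z_0)/(Z_L + Z_0) = (-10 − j91.4)/(90 − j91.4)
|Γ| = 91.9/128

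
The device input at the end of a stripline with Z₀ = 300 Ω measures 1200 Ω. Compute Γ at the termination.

Γ = 0.6

Γ = (Z_L − Z_0)/(Z_L + Z_0) = (1200 − 300)/(1200 + 300) = 900/1500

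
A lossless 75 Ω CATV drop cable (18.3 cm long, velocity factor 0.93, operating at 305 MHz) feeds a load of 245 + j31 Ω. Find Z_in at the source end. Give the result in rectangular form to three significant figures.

Z_in ≈ 25.4 − j25 Ω

λ = v/f = 0.93·c / 305 MHz = 0.915 m
βl = 2π·l/λ = 2π × 0.2 = 72°
tan(βl) = tan(72°) = 3.08
Z_in = Z_0·(Z_L + jZ_0·tanβl)/(Z_0 + jZ_L·tanβl)
     = 75·(245 + j262)/(-20.5 + j755)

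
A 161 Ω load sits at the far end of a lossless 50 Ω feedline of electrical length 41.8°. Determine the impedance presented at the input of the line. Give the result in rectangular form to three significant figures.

tan(βl) = tan(41.8°) = 0.894
Z_in = Z_0·(Z_L + jZ_0·tanβl)/(Z_0 + jZ_L·tanβl)
     = 50·(161 + j44.7)/(50 + j144)

Z_in ≈ 31.2 − j45.1 Ω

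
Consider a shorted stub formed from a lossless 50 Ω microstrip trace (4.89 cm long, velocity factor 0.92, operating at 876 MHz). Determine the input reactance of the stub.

X_in ≈ 73.8 Ω (inductive)

λ = v/f = 0.92·c / 876 MHz = 0.315 m
βl = 2π·l/λ = 2π × 0.155 = 55.9°
tan(βl) = 1.48
For a shorted stub, Z_in = jZ_0·tan(βl)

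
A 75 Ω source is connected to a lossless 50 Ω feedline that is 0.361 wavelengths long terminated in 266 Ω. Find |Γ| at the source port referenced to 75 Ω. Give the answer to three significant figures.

|Γ| ≈ 0.721

βl = 2π × 0.361 = 130°
tan(βl) = -1.19
Z_in = Z_0·(Z_L + jZ_0·tanβl)/(Z_0 + jZ_L·tanβl) = 15.6 + j39.4 Ω
Γ_s = (Z_in − Z_s)/(Z_in + Z_s) = (-59.4 + j39.4)/(90.6 + j39.4), |Γ_s| = 0.721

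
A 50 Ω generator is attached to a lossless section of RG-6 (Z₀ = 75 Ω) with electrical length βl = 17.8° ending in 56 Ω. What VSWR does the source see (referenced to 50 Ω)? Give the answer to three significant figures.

VSWR ≈ 1.27

tan(βl) = 0.321
Z_in = Z_0·(Z_L + jZ_0·tanβl)/(Z_0 + jZ_L·tanβl) = 58.4 + j10.1 Ω
Γ_s = (Z_in − Z_s)/(Z_in + Z_s) = (8.42 + j10.1)/(108 + j10.1), |Γ_s| = 0.121
VSWR = (1 + |Γ_s|)/(1 − |Γ_s|)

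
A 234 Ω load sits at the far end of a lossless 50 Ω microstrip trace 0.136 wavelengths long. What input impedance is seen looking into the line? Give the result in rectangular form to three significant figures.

Z_in ≈ 18.2 − j40.1 Ω

βl = 2π × 0.136 = 49°
tan(βl) = tan(49°) = 1.15
Z_in = Z_0·(Z_L + jZ_0·tanβl)/(Z_0 + jZ_L·tanβl)
     = 50·(234 + j57.4)/(50 + j269)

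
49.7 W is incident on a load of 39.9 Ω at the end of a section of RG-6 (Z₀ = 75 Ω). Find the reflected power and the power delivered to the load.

Γ = (39.9 − 75)/(39.9 + 75) = -0.305
|Γ|² = 0.0933
P_refl = |Γ|²·P_inc = 4.64 W, P_del = (1 − |Γ|²)·P_inc = 45.1 W

P_reflected ≈ 4.64 W; P_delivered ≈ 45.1 W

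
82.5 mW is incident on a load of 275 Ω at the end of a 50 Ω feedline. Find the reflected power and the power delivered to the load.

Γ = (275 − 50)/(275 + 50) = 0.692
|Γ|² = 0.479
P_refl = |Γ|²·P_inc = 39.5 mW, P_del = (1 − |Γ|²)·P_inc = 43 mW

P_reflected ≈ 39.5 mW; P_delivered ≈ 43 mW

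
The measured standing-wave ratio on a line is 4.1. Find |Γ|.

|Γ| ≈ 0.608

|Γ| = (S − 1)/(S + 1) = (4.1 − 1)/(4.1 + 1) = 3.1/5.1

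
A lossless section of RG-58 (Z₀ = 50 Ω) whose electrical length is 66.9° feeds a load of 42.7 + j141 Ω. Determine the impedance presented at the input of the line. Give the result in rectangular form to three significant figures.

tan(βl) = tan(66.9°) = 2.34
Z_in = Z_0·(Z_L + jZ_0·tanβl)/(Z_0 + jZ_L·tanβl)
     = 50·(42.7 + j258)/(-281 + j100)

Z_in ≈ 7.81 − j43.2 Ω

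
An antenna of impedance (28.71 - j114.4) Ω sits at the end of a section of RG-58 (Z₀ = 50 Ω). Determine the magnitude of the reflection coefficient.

Γ = (Z_L − Z_0)/(Z_L + Z_0) = (-21.29 − j114.4)/(78.71 − j114.4)
|Γ| = 116/139

|Γ| ≈ 0.838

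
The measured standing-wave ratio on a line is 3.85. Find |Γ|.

|Γ| ≈ 0.588

|Γ| = (S − 1)/(S + 1) = (3.85 − 1)/(3.85 + 1) = 2.85/4.85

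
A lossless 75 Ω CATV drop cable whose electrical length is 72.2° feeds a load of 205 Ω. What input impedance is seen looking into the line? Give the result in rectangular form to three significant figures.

tan(βl) = tan(72.2°) = 3.11
Z_in = Z_0·(Z_L + jZ_0·tanβl)/(Z_0 + jZ_L·tanβl)
     = 75·(205 + j234)/(75 + j639)

Z_in ≈ 29.9 − j20.6 Ω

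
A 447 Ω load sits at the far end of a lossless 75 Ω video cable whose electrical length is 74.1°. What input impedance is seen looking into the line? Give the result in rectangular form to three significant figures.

Z_in ≈ 13.6 − j20.7 Ω

tan(βl) = tan(74.1°) = 3.51
Z_in = Z_0·(Z_L + jZ_0·tanβl)/(Z_0 + jZ_L·tanβl)
     = 75·(447 + j263)/(75 + j1570)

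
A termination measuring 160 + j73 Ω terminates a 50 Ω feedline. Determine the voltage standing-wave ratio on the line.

VSWR ≈ 3.92

Γ = (Z_L − Z_0)/(Z_L + Z_0) = (110 + j73)/(210 + j73)
|Γ| = 132/222 = 0.594
VSWR = (1 + |Γ|)/(1 − |Γ|) = 1.59/0.406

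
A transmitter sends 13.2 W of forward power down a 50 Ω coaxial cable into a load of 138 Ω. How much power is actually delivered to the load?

P_delivered ≈ 10.3 W

Γ = (138 − 50)/(138 + 50) = 0.468
|Γ|² = 0.219
P_refl = |Γ|²·P_inc = 2.89 W, P_del = (1 − |Γ|²)·P_inc = 10.3 W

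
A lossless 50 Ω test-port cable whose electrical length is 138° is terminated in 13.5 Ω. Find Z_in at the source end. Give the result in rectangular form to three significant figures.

tan(βl) = tan(138°) = -0.9
Z_in = Z_0·(Z_L + jZ_0·tanβl)/(Z_0 + jZ_L·tanβl)
     = 50·(13.5 − j45)/(50 − j12.2)

Z_in ≈ 23.1 − j39.4 Ω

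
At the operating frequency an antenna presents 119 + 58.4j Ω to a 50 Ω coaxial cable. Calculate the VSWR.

Γ = (Z_L − Z_0)/(Z_L + Z_0) = (69 + j58.4)/(169 + j58.4)
|Γ| = 90.4/179 = 0.506
VSWR = (1 + |Γ|)/(1 − |Γ|) = 1.51/0.494

VSWR ≈ 3.04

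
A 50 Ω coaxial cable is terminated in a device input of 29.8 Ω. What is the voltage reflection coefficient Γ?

Γ = -0.253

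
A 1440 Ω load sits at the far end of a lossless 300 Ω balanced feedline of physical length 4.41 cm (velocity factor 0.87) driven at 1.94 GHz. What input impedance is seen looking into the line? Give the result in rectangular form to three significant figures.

λ = v/f = 0.87·c / 1.94 GHz = 0.135 m
βl = 2π·l/λ = 2π × 0.328 = 118°
tan(βl) = tan(118°) = -1.88
Z_in = Z_0·(Z_L + jZ_0·tanβl)/(Z_0 + jZ_L·tanβl)
     = 300·(1440 − j564)/(300 − j2710)

Z_in ≈ 79.2 + j151 Ω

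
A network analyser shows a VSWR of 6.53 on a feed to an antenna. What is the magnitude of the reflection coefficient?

|Γ| ≈ 0.734

|Γ| = (S − 1)/(S + 1) = (6.53 − 1)/(6.53 + 1) = 5.53/7.53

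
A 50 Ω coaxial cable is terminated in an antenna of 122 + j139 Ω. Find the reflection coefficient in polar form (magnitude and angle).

Γ = (Z_L − Z_0)/(Z_L + Z_0) = (72 + j139)/(172 + j139)
|Γ| = 157/221 = 0.708

Γ ≈ 0.708 ∠ 23.7°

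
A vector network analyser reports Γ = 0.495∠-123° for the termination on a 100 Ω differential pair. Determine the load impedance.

Z_L ≈ 42.3 − j46.5 Ω

Z_L = Z_0·(1 + Γ)/(1 − Γ) = 100·(0.73 − j0.415)/(1.27 + j0.415)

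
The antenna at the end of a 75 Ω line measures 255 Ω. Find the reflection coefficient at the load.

Γ = 0.545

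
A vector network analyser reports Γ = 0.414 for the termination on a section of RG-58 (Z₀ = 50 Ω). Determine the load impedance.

Z_L = Z_0·(1 + Γ)/(1 − Γ) = 50·(1.41)/(0.586)

Z_L ≈ 121 Ω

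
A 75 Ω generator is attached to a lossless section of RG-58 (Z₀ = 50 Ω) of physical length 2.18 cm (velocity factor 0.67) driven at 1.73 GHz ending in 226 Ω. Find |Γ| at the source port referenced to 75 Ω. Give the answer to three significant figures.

λ = v/f = 0.67·c / 1.73 GHz = 0.116 m
βl = 2π·l/λ = 2π × 0.188 = 67.5°
tan(βl) = 2.42
Z_in = Z_0·(Z_L + jZ_0·tanβl)/(Z_0 + jZ_L·tanβl) = 12.8 − j19.5 Ω
Γ_s = (Z_in − Z_s)/(Z_in + Z_s) = (-62.2 − j19.5)/(87.8 − j19.5), |Γ_s| = 0.724

|Γ| ≈ 0.724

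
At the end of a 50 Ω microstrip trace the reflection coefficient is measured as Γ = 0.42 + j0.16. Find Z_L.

Z_L = Z_0·(1 + Γ)/(1 − Γ) = 50·(1.42 + j0.16)/(0.58 − j0.16)

Z_L ≈ 110 + j44.2 Ω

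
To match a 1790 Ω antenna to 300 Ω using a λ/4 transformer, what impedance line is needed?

Z_qwt ≈ 733 Ω

Z_qwt = √(Z_0·R_L) = √(300 × 1790) = √537000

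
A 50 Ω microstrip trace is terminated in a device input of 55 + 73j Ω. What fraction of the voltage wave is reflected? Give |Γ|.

|Γ| ≈ 0.572

Γ = (Z_L − Z_0)/(Z_L + Z_0) = (5 + j73)/(105 + j73)
|Γ| = 73.2/128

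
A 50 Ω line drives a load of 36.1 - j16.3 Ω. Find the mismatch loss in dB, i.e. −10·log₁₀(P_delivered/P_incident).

mismatch loss ≈ 0.268 dB

Γ = (-13.9 − j16.3)/(86.1 − j16.3), |Γ| = 0.244
|Γ|² = 0.0598, so P_del/P_inc = 1 − |Γ|² = 0.94
ML = −10·log₁₀(1 − |Γ|²)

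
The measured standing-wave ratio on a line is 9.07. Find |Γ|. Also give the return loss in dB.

|Γ| ≈ 0.801; return loss ≈ 1.92 dB

|Γ| = (S − 1)/(S + 1) = (9.07 − 1)/(9.07 + 1) = 8.07/10.1
RL = −20·log₁₀|Γ| = −20·log₁₀(0.801)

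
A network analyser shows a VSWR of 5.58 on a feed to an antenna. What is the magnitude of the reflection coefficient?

|Γ| ≈ 0.696

|Γ| = (S − 1)/(S + 1) = (5.58 − 1)/(5.58 + 1) = 4.58/6.58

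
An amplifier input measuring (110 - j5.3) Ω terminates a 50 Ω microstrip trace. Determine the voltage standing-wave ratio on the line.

Γ = (Z_L − Z_0)/(Z_L + Z_0) = (60 − j5.3)/(160 − j5.3)
|Γ| = 60.2/160 = 0.376
VSWR = (1 + |Γ|)/(1 − |Γ|) = 1.38/0.624

VSWR ≈ 2.21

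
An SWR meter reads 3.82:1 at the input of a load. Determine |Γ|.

|Γ| = (S − 1)/(S + 1) = (3.82 − 1)/(3.82 + 1) = 2.82/4.82

|Γ| ≈ 0.585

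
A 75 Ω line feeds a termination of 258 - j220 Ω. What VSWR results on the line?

Γ = (Z_L − Z_0)/(Z_L + Z_0) = (183 − j220)/(333 − j220)
|Γ| = 286/399 = 0.717
VSWR = (1 + |Γ|)/(1 − |Γ|) = 1.72/0.283

VSWR ≈ 6.07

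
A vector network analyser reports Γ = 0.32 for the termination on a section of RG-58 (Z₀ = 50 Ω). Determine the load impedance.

Z_L ≈ 97.1 Ω

Z_L = Z_0·(1 + Γ)/(1 − Γ) = 50·(1.32)/(0.68)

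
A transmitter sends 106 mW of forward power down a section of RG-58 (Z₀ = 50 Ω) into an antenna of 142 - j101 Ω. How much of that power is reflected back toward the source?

|Γ| = |(92 − j101)/(192 − j101)| = 0.63
|Γ|² = 0.397
P_refl = |Γ|²·P_inc = 42 mW, P_del = (1 − |Γ|²)·P_inc = 64 mW

P_reflected ≈ 42 mW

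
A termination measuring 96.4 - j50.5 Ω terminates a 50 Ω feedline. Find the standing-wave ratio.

VSWR ≈ 2.59

Γ = (Z_L − Z_0)/(Z_L + Z_0) = (46.4 − j50.5)/(146.4 − j50.5)
|Γ| = 68.6/155 = 0.443
VSWR = (1 + |Γ|)/(1 − |Γ|) = 1.44/0.557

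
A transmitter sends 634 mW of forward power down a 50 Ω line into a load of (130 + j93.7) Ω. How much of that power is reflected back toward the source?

|Γ| = |(80 + j93.7)/(180 + j93.7)| = 0.607
|Γ|² = 0.369
P_refl = |Γ|²·P_inc = 234 mW, P_del = (1 − |Γ|²)·P_inc = 400 mW

P_reflected ≈ 234 mW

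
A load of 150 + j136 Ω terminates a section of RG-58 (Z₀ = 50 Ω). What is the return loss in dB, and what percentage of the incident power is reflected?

Γ = (100 + j136)/(200 + j136), |Γ| = 0.698
RL = −20·log₁₀(0.698) = 3.12 dB
P_refl/P_inc = |Γ|² = 0.487

RL ≈ 3.12 dB; 48.7% of incident power reflected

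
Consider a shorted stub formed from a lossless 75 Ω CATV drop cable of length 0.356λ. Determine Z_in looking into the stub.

Z_in ≈ −j95.4 Ω

βl = 2π × 0.356 = 128°
tan(βl) = -1.27
For a shorted stub, Z_in = jZ_0·tan(βl)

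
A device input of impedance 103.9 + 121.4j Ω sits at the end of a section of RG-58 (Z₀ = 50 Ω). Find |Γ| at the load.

Γ = (Z_L − Z_0)/(Z_L + Z_0) = (53.9 + j121.4)/(153.9 + j121.4)
|Γ| = 133/196

|Γ| ≈ 0.678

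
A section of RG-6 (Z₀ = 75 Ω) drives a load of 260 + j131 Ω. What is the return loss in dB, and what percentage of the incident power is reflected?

RL ≈ 4.01 dB; 39.7% of incident power reflected

Γ = (185 + j131)/(335 + j131), |Γ| = 0.63
RL = −20·log₁₀(0.63) = 4.01 dB
P_refl/P_inc = |Γ|² = 0.397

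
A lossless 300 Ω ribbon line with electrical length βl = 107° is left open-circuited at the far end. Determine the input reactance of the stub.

tan(βl) = -3.27
For an open-circuited stub, Z_in = −jZ_0·cot(βl) = −jZ_0/tan(βl)

X_in ≈ 91.7 Ω (inductive)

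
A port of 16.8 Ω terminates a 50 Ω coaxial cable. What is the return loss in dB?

RL ≈ 6.07 dB

Γ = (16.8 − 50)/(16.8 + 50) = -0.497
RL = −20·log₁₀|Γ| = −20·log₁₀(0.497)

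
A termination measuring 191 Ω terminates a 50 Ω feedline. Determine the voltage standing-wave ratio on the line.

VSWR ≈ 3.82

For a purely resistive load, VSWR = R_L/Z_0 or Z_0/R_L (whichever > 1) = 191/50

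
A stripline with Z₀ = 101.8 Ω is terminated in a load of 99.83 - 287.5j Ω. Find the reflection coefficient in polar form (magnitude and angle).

Γ ≈ 0.819 ∠ -35.4°

Γ = (Z_L − Z_0)/(Z_L + Z_0) = (-1.97 − j287.5)/(201.6 − j287.5)
|Γ| = 288/351 = 0.819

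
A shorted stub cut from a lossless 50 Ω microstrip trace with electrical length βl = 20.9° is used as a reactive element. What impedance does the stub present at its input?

Z_in ≈ +j19.1 Ω

tan(βl) = 0.382
For a shorted stub, Z_in = jZ_0·tan(βl)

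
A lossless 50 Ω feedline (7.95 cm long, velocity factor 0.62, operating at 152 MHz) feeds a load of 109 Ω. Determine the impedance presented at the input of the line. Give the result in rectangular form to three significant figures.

Z_in ≈ 68.5 − j43 Ω

λ = v/f = 0.62·c / 152 MHz = 1.22 m
βl = 2π·l/λ = 2π × 0.065 = 23.4°
tan(βl) = tan(23.4°) = 0.432
Z_in = Z_0·(Z_L + jZ_0·tanβl)/(Z_0 + jZ_L·tanβl)
     = 50·(109 + j21.6)/(50 + j47.1)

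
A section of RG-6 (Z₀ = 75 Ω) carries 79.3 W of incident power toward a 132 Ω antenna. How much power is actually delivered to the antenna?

Γ = (132 − 75)/(132 + 75) = 0.275
|Γ|² = 0.0758
P_refl = |Γ|²·P_inc = 6.01 W, P_del = (1 − |Γ|²)·P_inc = 73.3 W

P_delivered ≈ 73.3 W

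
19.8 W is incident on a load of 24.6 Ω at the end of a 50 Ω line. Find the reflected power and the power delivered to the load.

Γ = (24.6 − 50)/(24.6 + 50) = -0.34
|Γ|² = 0.116
P_refl = |Γ|²·P_inc = 2.3 W, P_del = (1 − |Γ|²)·P_inc = 17.5 W

P_reflected ≈ 2.3 W; P_delivered ≈ 17.5 W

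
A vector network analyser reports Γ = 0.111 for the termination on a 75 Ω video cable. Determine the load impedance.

Z_L = Z_0·(1 + Γ)/(1 − Γ) = 75·(1.11)/(0.889)

Z_L ≈ 93.7 Ω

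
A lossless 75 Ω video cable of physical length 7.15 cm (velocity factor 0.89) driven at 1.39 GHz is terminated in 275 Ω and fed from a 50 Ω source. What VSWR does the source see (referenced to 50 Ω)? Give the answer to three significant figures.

λ = v/f = 0.89·c / 1.39 GHz = 0.192 m
βl = 2π·l/λ = 2π × 0.372 = 134°
tan(βl) = -1.04
Z_in = Z_0·(Z_L + jZ_0·tanβl)/(Z_0 + jZ_L·tanβl) = 37 + j62.7 Ω
Γ_s = (Z_in − Z_s)/(Z_in + Z_s) = (-13 + j62.7)/(87 + j62.7), |Γ_s| = 0.597
VSWR = (1 + |Γ_s|)/(1 − |Γ_s|)

VSWR ≈ 3.97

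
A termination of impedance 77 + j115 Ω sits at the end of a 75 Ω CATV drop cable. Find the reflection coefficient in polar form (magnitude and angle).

Γ ≈ 0.603 ∠ 51.9°

Γ = (Z_L − Z_0)/(Z_L + Z_0) = (2 + j115)/(152 + j115)
|Γ| = 115/191 = 0.603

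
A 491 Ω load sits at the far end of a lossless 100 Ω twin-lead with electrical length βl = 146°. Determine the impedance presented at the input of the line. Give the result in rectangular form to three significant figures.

tan(βl) = tan(146°) = -0.675
Z_in = Z_0·(Z_L + jZ_0·tanβl)/(Z_0 + jZ_L·tanβl)
     = 100·(491 − j67.5)/(100 − j331)

Z_in ≈ 59.7 + j130 Ω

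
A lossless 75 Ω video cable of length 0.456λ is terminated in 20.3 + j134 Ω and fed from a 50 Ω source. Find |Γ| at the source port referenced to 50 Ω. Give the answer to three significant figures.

βl = 2π × 0.456 = 164°
tan(βl) = -0.284
Z_in = Z_0·(Z_L + jZ_0·tanβl)/(Z_0 + jZ_L·tanβl) = 9.63 + j75.3 Ω
Γ_s = (Z_in − Z_s)/(Z_in + Z_s) = (-40.4 + j75.3)/(59.6 + j75.3), |Γ_s| = 0.889

|Γ| ≈ 0.889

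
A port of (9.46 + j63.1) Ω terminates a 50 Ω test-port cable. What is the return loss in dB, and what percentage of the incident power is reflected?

RL ≈ 1.26 dB; 74.8% of incident power reflected

Γ = (-40.54 + j63.1)/(59.46 + j63.1), |Γ| = 0.865
RL = −20·log₁₀(0.865) = 1.26 dB
P_refl/P_inc = |Γ|² = 0.748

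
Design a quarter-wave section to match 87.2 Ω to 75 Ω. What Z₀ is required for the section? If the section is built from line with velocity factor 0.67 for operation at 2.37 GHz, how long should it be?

Z_qwt = √(Z_0·R_L) = √(75 × 87.2) = √6540
λ = 0.67·c/f = 0.0848 m, so l = λ/4 = 0.0212 m

Z_qwt ≈ 80.9 Ω; length ≈ 2.12 cm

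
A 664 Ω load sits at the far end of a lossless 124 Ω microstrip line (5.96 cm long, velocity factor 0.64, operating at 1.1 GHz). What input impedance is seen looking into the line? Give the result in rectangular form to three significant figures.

λ = v/f = 0.64·c / 1.1 GHz = 0.175 m
βl = 2π·l/λ = 2π × 0.341 = 123°
tan(βl) = tan(123°) = -1.54
Z_in = Z_0·(Z_L + jZ_0·tanβl)/(Z_0 + jZ_L·tanβl)
     = 124·(664 − j191)/(124 − j1030)

Z_in ≈ 32.4 + j76.4 Ω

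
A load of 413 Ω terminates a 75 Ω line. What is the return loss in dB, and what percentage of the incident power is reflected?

RL ≈ 3.19 dB; 48% of incident power reflected

Γ = (413 − 75)/(413 + 75) = 0.693
RL = −20·log₁₀(0.693) = 3.19 dB
P_refl/P_inc = |Γ|² = 0.48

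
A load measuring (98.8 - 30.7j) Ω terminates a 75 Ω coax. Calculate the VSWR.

Γ = (Z_L − Z_0)/(Z_L + Z_0) = (23.8 − j30.7)/(173.8 − j30.7)
|Γ| = 38.8/176 = 0.22
VSWR = (1 + |Γ|)/(1 − |Γ|) = 1.22/0.78

VSWR ≈ 1.56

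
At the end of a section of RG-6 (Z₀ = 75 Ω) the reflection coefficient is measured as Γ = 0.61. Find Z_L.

Z_L ≈ 310 Ω

Z_L = Z_0·(1 + Γ)/(1 − Γ) = 75·(1.61)/(0.39)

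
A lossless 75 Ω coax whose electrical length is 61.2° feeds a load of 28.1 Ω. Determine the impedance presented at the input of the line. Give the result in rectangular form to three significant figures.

Z_in ≈ 82.7 + j80.1 Ω

tan(βl) = tan(61.2°) = 1.82
Z_in = Z_0·(Z_L + jZ_0·tanβl)/(Z_0 + jZ_L·tanβl)
     = 75·(28.1 + j136)/(75 + j51.1)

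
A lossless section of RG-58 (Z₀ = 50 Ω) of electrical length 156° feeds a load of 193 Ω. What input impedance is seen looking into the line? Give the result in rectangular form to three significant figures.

Z_in ≈ 58.5 + j78.3 Ω

tan(βl) = tan(156°) = -0.445
Z_in = Z_0·(Z_L + jZ_0·tanβl)/(Z_0 + jZ_L·tanβl)
     = 50·(193 − j22.3)/(50 − j85.9)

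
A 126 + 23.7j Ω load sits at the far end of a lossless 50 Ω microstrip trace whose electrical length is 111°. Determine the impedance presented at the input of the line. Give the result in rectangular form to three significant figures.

tan(βl) = tan(111°) = -2.61
Z_in = Z_0·(Z_L + jZ_0·tanβl)/(Z_0 + jZ_L·tanβl)
     = 50·(126 − j107)/(112 − j328)

Z_in ≈ 20.4 + j12.2 Ω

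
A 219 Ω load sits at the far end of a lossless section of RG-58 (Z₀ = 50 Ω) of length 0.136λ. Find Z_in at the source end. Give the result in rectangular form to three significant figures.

Z_in ≈ 19.3 − j39.7 Ω

βl = 2π × 0.136 = 49°
tan(βl) = tan(49°) = 1.15
Z_in = Z_0·(Z_L + jZ_0·tanβl)/(Z_0 + jZ_L·tanβl)
     = 50·(219 + j57.4)/(50 + j252)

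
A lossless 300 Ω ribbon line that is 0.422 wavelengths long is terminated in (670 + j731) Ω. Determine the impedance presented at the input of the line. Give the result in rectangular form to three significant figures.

Z_in ≈ 128 + j315 Ω

βl = 2π × 0.422 = 152°
tan(βl) = tan(152°) = -0.534
Z_in = Z_0·(Z_L + jZ_0·tanβl)/(Z_0 + jZ_L·tanβl)
     = 300·(670 + j571)/(690 − j357)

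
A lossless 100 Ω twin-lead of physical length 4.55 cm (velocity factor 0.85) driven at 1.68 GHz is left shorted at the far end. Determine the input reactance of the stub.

λ = v/f = 0.85·c / 1.68 GHz = 0.152 m
βl = 2π·l/λ = 2π × 0.3 = 108°
tan(βl) = -3.09
For a shorted stub, Z_in = jZ_0·tan(βl)

X_in ≈ -309 Ω (capacitive)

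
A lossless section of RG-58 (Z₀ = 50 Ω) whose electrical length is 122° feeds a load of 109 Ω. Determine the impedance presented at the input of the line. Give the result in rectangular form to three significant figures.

Z_in ≈ 29.5 + j22.8 Ω

tan(βl) = tan(122°) = -1.6
Z_in = Z_0·(Z_L + jZ_0·tanβl)/(Z_0 + jZ_L·tanβl)
     = 50·(109 − j80)/(50 − j174)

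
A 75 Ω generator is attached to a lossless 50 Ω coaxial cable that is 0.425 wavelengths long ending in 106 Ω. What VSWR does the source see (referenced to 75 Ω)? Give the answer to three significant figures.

βl = 2π × 0.425 = 153°
tan(βl) = -0.51
Z_in = Z_0·(Z_L + jZ_0·tanβl)/(Z_0 + jZ_L·tanβl) = 61.6 + j41.1 Ω
Γ_s = (Z_in − Z_s)/(Z_in + Z_s) = (-13.4 + j41.1)/(137 + j41.1), |Γ_s| = 0.303
VSWR = (1 + |Γ_s|)/(1 − |Γ_s|)

VSWR ≈ 1.87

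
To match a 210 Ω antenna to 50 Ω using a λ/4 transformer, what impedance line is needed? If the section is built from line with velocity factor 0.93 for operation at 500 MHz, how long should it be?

Z_qwt ≈ 102 Ω; length ≈ 14 cm

Z_qwt = √(Z_0·R_L) = √(50 × 210) = √10500
λ = 0.93·c/f = 0.558 m, so l = λ/4 = 0.14 m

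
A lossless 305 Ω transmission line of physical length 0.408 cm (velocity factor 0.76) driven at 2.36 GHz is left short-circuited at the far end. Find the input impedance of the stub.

Z_in ≈ +j82.9 Ω

λ = v/f = 0.76·c / 2.36 GHz = 0.0966 m
βl = 2π·l/λ = 2π × 0.0422 = 15.2°
tan(βl) = 0.272
For a short-circuited stub, Z_in = jZ_0·tan(βl)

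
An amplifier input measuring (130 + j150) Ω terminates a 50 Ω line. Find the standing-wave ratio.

Γ = (Z_L − Z_0)/(Z_L + Z_0) = (80 + j150)/(180 + j150)
|Γ| = 170/234 = 0.726
VSWR = (1 + |Γ|)/(1 − |Γ|) = 1.73/0.274

VSWR ≈ 6.29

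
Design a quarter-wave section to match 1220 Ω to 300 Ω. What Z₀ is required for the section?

Z_qwt = √(Z_0·R_L) = √(300 × 1220) = √366000

Z_qwt ≈ 605 Ω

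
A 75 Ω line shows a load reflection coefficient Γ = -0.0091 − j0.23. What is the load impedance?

Z_L ≈ 66.3 − j32.2 Ω

Z_L = Z_0·(1 + Γ)/(1 − Γ) = 75·(0.991 − j0.23)/(1.01 + j0.23)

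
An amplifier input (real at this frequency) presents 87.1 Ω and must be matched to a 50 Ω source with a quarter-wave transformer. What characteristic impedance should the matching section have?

Z_qwt ≈ 66 Ω

Z_qwt = √(Z_0·R_L) = √(50 × 87.1) = √4355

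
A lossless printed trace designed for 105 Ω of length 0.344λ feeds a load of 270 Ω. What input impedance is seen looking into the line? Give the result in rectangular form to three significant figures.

Z_in ≈ 55.4 + j55.9 Ω

βl = 2π × 0.344 = 124°
tan(βl) = tan(124°) = -1.49
Z_in = Z_0·(Z_L + jZ_0·tanβl)/(Z_0 + jZ_L·tanβl)
     = 105·(270 − j157)/(105 − j403)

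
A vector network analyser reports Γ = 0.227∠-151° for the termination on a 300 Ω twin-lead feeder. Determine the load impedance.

Z_L ≈ 196 − j45.6 Ω

Z_L = Z_0·(1 + Γ)/(1 − Γ) = 300·(0.801 − j0.11)/(1.2 + j0.11)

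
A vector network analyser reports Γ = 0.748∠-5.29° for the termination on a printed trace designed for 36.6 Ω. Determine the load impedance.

Z_L ≈ 231 − j72.2 Ω

Z_L = Z_0·(1 + Γ)/(1 − Γ) = 36.6·(1.74 − j0.069)/(0.255 + j0.069)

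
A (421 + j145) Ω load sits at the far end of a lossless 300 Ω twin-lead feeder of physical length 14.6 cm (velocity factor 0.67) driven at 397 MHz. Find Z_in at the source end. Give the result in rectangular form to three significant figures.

λ = v/f = 0.67·c / 397 MHz = 0.506 m
βl = 2π·l/λ = 2π × 0.288 = 104°
tan(βl) = tan(104°) = -4.07
Z_in = Z_0·(Z_L + jZ_0·tanβl)/(Z_0 + jZ_L·tanβl)
     = 300·(421 − j1080)/(890 − j1710)

Z_in ≈ 179 − j19 Ω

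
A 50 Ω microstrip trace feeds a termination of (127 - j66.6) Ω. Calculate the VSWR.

Γ = (Z_L − Z_0)/(Z_L + Z_0) = (77 − j66.6)/(177 − j66.6)
|Γ| = 102/189 = 0.538
VSWR = (1 + |Γ|)/(1 − |Γ|) = 1.54/0.462

VSWR ≈ 3.33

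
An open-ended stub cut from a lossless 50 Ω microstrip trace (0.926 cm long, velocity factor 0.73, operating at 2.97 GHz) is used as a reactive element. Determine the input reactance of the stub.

X_in ≈ -49.6 Ω (capacitive)

λ = v/f = 0.73·c / 2.97 GHz = 0.0737 m
βl = 2π·l/λ = 2π × 0.126 = 45.2°
tan(βl) = 1.01
For an open-ended stub, Z_in = −jZ_0·cot(βl) = −jZ_0/tan(βl)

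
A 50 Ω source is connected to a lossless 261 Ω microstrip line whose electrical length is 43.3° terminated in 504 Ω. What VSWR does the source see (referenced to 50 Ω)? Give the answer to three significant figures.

tan(βl) = 0.942
Z_in = Z_0·(Z_L + jZ_0·tanβl)/(Z_0 + jZ_L·tanβl) = 221 − j156 Ω
Γ_s = (Z_in − Z_s)/(Z_in + Z_s) = (171 − j156)/(271 − j156), |Γ_s| = 0.74
VSWR = (1 + |Γ_s|)/(1 − |Γ_s|)

VSWR ≈ 6.69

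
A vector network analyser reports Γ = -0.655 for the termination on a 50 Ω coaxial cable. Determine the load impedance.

Z_L ≈ 10.4 Ω

Z_L = Z_0·(1 + Γ)/(1 − Γ) = 50·(0.345)/(1.66)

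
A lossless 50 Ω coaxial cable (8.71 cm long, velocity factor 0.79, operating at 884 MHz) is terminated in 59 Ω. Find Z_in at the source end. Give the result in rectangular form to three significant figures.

λ = v/f = 0.79·c / 884 MHz = 0.268 m
βl = 2π·l/λ = 2π × 0.325 = 117°
tan(βl) = tan(117°) = -1.97
Z_in = Z_0·(Z_L + jZ_0·tanβl)/(Z_0 + jZ_L·tanβl)
     = 50·(59 − j98.3)/(50 − j116)

Z_in ≈ 45 + j6.04 Ω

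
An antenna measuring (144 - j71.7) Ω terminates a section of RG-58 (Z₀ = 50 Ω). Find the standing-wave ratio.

VSWR ≈ 3.67

Γ = (Z_L − Z_0)/(Z_L + Z_0) = (94 − j71.7)/(194 − j71.7)
|Γ| = 118/207 = 0.572
VSWR = (1 + |Γ|)/(1 − |Γ|) = 1.57/0.428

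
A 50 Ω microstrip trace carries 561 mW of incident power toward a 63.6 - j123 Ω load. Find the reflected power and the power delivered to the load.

|Γ| = |(13.6 − j123)/(113.6 − j123)| = 0.739
|Γ|² = 0.546
P_refl = |Γ|²·P_inc = 306 mW, P_del = (1 − |Γ|²)·P_inc = 255 mW

P_reflected ≈ 306 mW; P_delivered ≈ 255 mW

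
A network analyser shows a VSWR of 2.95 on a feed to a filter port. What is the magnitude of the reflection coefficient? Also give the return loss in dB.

|Γ| ≈ 0.494; return loss ≈ 6.13 dB

|Γ| = (S − 1)/(S + 1) = (2.95 − 1)/(2.95 + 1) = 1.95/3.95
RL = −20·log₁₀|Γ| = −20·log₁₀(0.494)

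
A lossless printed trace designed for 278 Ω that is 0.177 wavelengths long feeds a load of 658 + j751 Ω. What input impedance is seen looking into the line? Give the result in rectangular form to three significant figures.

βl = 2π × 0.177 = 63.7°
tan(βl) = tan(63.7°) = 2.03
Z_in = Z_0·(Z_L + jZ_0·tanβl)/(Z_0 + jZ_L·tanβl)
     = 278·(658 + j1310)/(-1240 + j1330)

Z_in ≈ 78.1 − j210 Ω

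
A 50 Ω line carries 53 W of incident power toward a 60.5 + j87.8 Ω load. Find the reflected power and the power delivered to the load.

|Γ| = |(10.5 + j87.8)/(110.5 + j87.8)| = 0.627
|Γ|² = 0.393
P_refl = |Γ|²·P_inc = 20.8 W, P_del = (1 − |Γ|²)·P_inc = 32.2 W

P_reflected ≈ 20.8 W; P_delivered ≈ 32.2 W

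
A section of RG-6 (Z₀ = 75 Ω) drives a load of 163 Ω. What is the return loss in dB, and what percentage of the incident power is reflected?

Γ = (163 − 75)/(163 + 75) = 0.37
RL = −20·log₁₀(0.37) = 8.64 dB
P_refl/P_inc = |Γ|² = 0.137

RL ≈ 8.64 dB; 13.7% of incident power reflected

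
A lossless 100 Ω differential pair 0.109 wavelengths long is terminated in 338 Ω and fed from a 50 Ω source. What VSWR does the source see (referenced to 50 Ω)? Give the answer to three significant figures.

βl = 2π × 0.109 = 39.2°
tan(βl) = 0.817
Z_in = Z_0·(Z_L + jZ_0·tanβl)/(Z_0 + jZ_L·tanβl) = 65.4 − j98.8 Ω
Γ_s = (Z_in − Z_s)/(Z_in + Z_s) = (15.4 − j98.8)/(115 − j98.8), |Γ_s| = 0.658
VSWR = (1 + |Γ_s|)/(1 − |Γ_s|)

VSWR ≈ 4.85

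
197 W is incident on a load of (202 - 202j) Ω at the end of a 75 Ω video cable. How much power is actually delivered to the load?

P_delivered ≈ 102 W

|Γ| = |(127 − j202)/(277 − j202)| = 0.696
|Γ|² = 0.484
P_refl = |Γ|²·P_inc = 95.4 W, P_del = (1 − |Γ|²)·P_inc = 102 W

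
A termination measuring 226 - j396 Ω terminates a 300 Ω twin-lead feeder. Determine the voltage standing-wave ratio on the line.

VSWR ≈ 4.15

Γ = (Z_L − Z_0)/(Z_L + Z_0) = (-74 − j396)/(526 − j396)
|Γ| = 403/658 = 0.612
VSWR = (1 + |Γ|)/(1 − |Γ|) = 1.61/0.388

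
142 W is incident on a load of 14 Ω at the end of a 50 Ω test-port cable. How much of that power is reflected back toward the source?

Γ = (14 − 50)/(14 + 50) = -0.562
|Γ|² = 0.316
P_refl = |Γ|²·P_inc = 44.9 W, P_del = (1 − |Γ|²)·P_inc = 97.1 W

P_reflected ≈ 44.9 W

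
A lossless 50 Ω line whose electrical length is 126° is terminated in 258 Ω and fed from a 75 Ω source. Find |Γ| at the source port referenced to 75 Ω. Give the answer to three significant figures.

tan(βl) = -1.38
Z_in = Z_0·(Z_L + jZ_0·tanβl)/(Z_0 + jZ_L·tanβl) = 14.5 + j34.3 Ω
Γ_s = (Z_in − Z_s)/(Z_in + Z_s) = (-60.5 + j34.3)/(89.5 + j34.3), |Γ_s| = 0.725

|Γ| ≈ 0.725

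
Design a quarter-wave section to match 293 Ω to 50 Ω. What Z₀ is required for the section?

Z_qwt ≈ 121 Ω

Z_qwt = √(Z_0·R_L) = √(50 × 293) = √14650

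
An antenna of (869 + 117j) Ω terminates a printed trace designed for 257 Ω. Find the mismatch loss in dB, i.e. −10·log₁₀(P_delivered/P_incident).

mismatch loss ≈ 1.57 dB

Γ = (612 + j117)/(1126 + j117), |Γ| = 0.55
|Γ|² = 0.303, so P_del/P_inc = 1 − |Γ|² = 0.697
ML = −10·log₁₀(1 − |Γ|²)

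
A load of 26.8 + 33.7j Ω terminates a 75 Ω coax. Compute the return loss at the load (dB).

Γ = (-48.2 + j33.7)/(101.8 + j33.7), |Γ| = 0.548
RL = −20·log₁₀|Γ| = −20·log₁₀(0.548)

RL ≈ 5.22 dB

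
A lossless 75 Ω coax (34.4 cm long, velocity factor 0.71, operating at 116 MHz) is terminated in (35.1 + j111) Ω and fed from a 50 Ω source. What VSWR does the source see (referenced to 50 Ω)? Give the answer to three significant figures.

λ = v/f = 0.71·c / 116 MHz = 1.84 m
βl = 2π·l/λ = 2π × 0.187 = 67.4°
tan(βl) = 2.41
Z_in = Z_0·(Z_L + jZ_0·tanβl)/(Z_0 + jZ_L·tanβl) = 30.4 − j100 Ω
Γ_s = (Z_in − Z_s)/(Z_in + Z_s) = (-19.6 − j100)/(80.4 − j100), |Γ_s| = 0.795
VSWR = (1 + |Γ_s|)/(1 − |Γ_s|)

VSWR ≈ 8.76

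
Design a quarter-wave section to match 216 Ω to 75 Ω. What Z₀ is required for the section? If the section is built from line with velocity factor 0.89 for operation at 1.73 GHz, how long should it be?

Z_qwt ≈ 127 Ω; length ≈ 3.86 cm

Z_qwt = √(Z_0·R_L) = √(75 × 216) = √16200
λ = 0.89·c/f = 0.154 m, so l = λ/4 = 0.0386 m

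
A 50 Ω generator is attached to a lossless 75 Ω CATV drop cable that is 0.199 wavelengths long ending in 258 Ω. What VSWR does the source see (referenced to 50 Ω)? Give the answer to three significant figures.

VSWR ≈ 2.61

βl = 2π × 0.199 = 71.6°
tan(βl) = 3.01
Z_in = Z_0·(Z_L + jZ_0·tanβl)/(Z_0 + jZ_L·tanβl) = 24 − j22.6 Ω
Γ_s = (Z_in − Z_s)/(Z_in + Z_s) = (-26 − j22.6)/(74 − j22.6), |Γ_s| = 0.445
VSWR = (1 + |Γ_s|)/(1 − |Γ_s|)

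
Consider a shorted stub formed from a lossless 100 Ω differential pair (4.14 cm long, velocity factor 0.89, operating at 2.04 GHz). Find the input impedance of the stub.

Z_in ≈ −j226 Ω

λ = v/f = 0.89·c / 2.04 GHz = 0.131 m
βl = 2π·l/λ = 2π × 0.316 = 114°
tan(βl) = -2.26
For a shorted stub, Z_in = jZ_0·tan(βl)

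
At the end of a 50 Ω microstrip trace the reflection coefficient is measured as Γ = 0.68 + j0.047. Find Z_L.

Z_L = Z_0·(1 + Γ)/(1 − Γ) = 50·(1.68 + j0.047)/(0.32 − j0.047)

Z_L ≈ 256 + j44.9 Ω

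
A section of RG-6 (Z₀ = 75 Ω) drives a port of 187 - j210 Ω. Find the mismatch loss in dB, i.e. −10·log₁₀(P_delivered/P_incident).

mismatch loss ≈ 3.03 dB

Γ = (112 − j210)/(262 − j210), |Γ| = 0.709
|Γ|² = 0.502, so P_del/P_inc = 1 − |Γ|² = 0.498
ML = −10·log₁₀(1 − |Γ|²)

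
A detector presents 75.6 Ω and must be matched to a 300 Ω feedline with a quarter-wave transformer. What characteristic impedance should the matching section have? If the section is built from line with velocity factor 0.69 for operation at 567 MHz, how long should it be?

Z_qwt ≈ 151 Ω; length ≈ 9.13 cm

Z_qwt = √(Z_0·R_L) = √(300 × 75.6) = √22680
λ = 0.69·c/f = 0.365 m, so l = λ/4 = 0.0913 m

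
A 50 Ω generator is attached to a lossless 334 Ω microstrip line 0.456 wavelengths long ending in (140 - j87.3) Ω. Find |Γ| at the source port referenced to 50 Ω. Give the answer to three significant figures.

βl = 2π × 0.456 = 164°
tan(βl) = -0.284
Z_in = Z_0·(Z_L + jZ_0·tanβl)/(Z_0 + jZ_L·tanβl) = 174 − j174 Ω
Γ_s = (Z_in − Z_s)/(Z_in + Z_s) = (124 − j174)/(224 − j174), |Γ_s| = 0.754

|Γ| ≈ 0.754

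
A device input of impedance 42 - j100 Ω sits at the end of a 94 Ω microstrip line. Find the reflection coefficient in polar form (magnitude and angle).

Γ = (Z_L − Z_0)/(Z_L + Z_0) = (-52 − j100)/(136 − j100)
|Γ| = 113/169 = 0.668

Γ ≈ 0.668 ∠ -81.1°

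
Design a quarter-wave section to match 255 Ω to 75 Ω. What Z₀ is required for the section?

Z_qwt ≈ 138 Ω

Z_qwt = √(Z_0·R_L) = √(75 × 255) = √19120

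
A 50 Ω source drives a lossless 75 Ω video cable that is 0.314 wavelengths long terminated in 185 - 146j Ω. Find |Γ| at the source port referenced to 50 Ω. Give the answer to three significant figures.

βl = 2π × 0.314 = 113°
tan(βl) = -2.35
Z_in = Z_0·(Z_L + jZ_0·tanβl)/(Z_0 + jZ_L·tanβl) = 26 + j47.9 Ω
Γ_s = (Z_in − Z_s)/(Z_in + Z_s) = (-24 + j47.9)/(76 + j47.9), |Γ_s| = 0.597

|Γ| ≈ 0.597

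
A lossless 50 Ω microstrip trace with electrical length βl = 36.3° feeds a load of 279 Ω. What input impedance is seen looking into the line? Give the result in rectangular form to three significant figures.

Z_in ≈ 24.1 − j62.2 Ω

tan(βl) = tan(36.3°) = 0.735
Z_in = Z_0·(Z_L + jZ_0·tanβl)/(Z_0 + jZ_L·tanβl)
     = 50·(279 + j36.7)/(50 + j205)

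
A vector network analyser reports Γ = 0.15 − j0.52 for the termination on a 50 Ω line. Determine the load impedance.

Z_L ≈ 35.6 − j52.4 Ω

Z_L = Z_0·(1 + Γ)/(1 − Γ) = 50·(1.15 − j0.52)/(0.85 + j0.52)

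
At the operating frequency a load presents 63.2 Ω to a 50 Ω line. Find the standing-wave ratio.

VSWR ≈ 1.26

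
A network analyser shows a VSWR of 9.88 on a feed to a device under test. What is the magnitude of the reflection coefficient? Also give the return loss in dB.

|Γ| = (S − 1)/(S + 1) = (9.88 − 1)/(9.88 + 1) = 8.88/10.9
RL = −20·log₁₀|Γ| = −20·log₁₀(0.816)

|Γ| ≈ 0.816; return loss ≈ 1.76 dB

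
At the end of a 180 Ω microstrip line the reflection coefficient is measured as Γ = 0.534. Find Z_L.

Z_L = Z_0·(1 + Γ)/(1 − Γ) = 180·(1.53)/(0.466)

Z_L ≈ 593 Ω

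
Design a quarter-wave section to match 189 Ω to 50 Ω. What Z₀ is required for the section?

Z_qwt ≈ 97.2 Ω

Z_qwt = √(Z_0·R_L) = √(50 × 189) = √9450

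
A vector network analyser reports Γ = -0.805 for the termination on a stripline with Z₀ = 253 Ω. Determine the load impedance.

Z_L ≈ 27.3 Ω

Z_L = Z_0·(1 + Γ)/(1 − Γ) = 253·(0.195)/(1.81)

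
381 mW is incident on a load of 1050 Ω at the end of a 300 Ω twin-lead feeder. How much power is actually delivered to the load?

Γ = (1050 − 300)/(1050 + 300) = 0.556
|Γ|² = 0.309
P_refl = |Γ|²·P_inc = 118 mW, P_del = (1 − |Γ|²)·P_inc = 263 mW

P_delivered ≈ 263 mW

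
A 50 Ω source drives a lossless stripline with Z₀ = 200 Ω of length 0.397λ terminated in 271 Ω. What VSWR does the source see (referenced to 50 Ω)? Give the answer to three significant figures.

βl = 2π × 0.397 = 143°
tan(βl) = -0.756
Z_in = Z_0·(Z_L + jZ_0·tanβl)/(Z_0 + jZ_L·tanβl) = 208 + j61.7 Ω
Γ_s = (Z_in − Z_s)/(Z_in + Z_s) = (158 + j61.7)/(258 + j61.7), |Γ_s| = 0.639
VSWR = (1 + |Γ_s|)/(1 − |Γ_s|)

VSWR ≈ 4.54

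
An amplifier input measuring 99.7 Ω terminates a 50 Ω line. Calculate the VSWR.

VSWR ≈ 1.99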